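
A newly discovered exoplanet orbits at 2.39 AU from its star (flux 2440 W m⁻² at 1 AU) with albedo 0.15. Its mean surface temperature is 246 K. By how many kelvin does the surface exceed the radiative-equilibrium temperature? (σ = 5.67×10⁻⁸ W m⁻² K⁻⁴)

S = 2440/2.39² = 427.2 W m⁻².
T_eq = [S(1−A)/(4σ)]^(1/4) = [427.2×0.85/(4×5.67×10⁻⁸)]^(1/4) = 200.0 K.
ΔT = T_surf − T_eq = 246 − 200.0.

ΔT ≈ 46.0 K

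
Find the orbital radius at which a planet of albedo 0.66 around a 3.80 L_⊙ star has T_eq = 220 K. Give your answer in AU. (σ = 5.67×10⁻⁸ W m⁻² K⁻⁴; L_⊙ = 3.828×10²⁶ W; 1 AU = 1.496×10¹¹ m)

d ≈ 1.82 AU

L = 3.80 × 3.828×10²⁶ = 1.45×10²⁷ W.
From T_eq⁴ = L(1−A)/(16πσd²): d = √[L(1−A)/(16πσT_eq⁴)].
d = √[1.45×10²⁷ × 0.34 / (16π × 5.67×10⁻⁸ × (220)⁴)] = 2.72×10¹¹ m = 1.82 AU.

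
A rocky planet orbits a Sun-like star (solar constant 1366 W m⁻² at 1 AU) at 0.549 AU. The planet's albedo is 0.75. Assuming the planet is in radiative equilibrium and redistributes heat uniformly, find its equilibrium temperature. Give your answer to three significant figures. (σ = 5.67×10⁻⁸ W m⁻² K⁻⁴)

T_eq ≈ 266 K

Flux at 0.549 AU: S = 1366/0.549² = 4530 W m⁻².
Energy balance: absorbed = emitted ⇒ πR²·S(1−A) = 4πR²·σT_eq⁴, so T_eq⁴ = S(1−A)/(4σ).
T_eq = [4530 × 0.25 / (4 × 5.67×10⁻⁸)]^(1/4) = (5.00×10⁹)^(1/4) = 266 K.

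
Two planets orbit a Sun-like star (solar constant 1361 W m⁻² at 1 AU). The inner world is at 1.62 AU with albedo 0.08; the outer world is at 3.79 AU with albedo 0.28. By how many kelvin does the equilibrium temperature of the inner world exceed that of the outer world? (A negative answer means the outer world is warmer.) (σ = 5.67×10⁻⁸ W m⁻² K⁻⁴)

ΔT ≈ 82.5 K

T_eq = [S₀(1−A)/(4σd²)]^(1/4), so T ∝ (1−A)^(1/4) / √d.
T₁ = [1361×0.92/(4×5.67×10⁻⁸×1.62²)]^(1/4) = 214.16 K.
T₂ = [1361×0.72/(4×5.67×10⁻⁸×3.79²)]^(1/4) = 131.69 K.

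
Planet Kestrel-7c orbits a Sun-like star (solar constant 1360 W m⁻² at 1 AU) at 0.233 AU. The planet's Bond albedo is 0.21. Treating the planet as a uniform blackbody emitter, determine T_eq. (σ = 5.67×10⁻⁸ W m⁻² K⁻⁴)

Flux at 0.233 AU: S = 1360/0.233² = 2.51×10⁴ W m⁻².
Energy balance: absorbed = emitted ⇒ πR²·S(1−A) = 4πR²·σT_eq⁴, so T_eq⁴ = S(1−A)/(4σ).
T_eq = [2.51×10⁴ × 0.79 / (4 × 5.67×10⁻⁸)]^(1/4) = (8.73×10¹⁰)^(1/4) = 544 K.

T_eq ≈ 544 K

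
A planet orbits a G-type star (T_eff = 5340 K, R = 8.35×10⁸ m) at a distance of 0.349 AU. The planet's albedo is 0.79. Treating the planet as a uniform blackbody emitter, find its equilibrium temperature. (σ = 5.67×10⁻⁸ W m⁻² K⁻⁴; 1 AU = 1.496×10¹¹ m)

d = 0.349 AU = 5.22×10¹⁰ m.
L = 4πR_⋆²σT_⋆⁴ = 4π(8.35×10⁸)² × 5.67×10⁻⁸ × (5340)⁴ = 4.04×10²⁶ W.
S = L/(4πd²) = 1.18×10⁴ W m⁻².
Energy balance: absorbed = emitted ⇒ πR²·S(1−A) = 4πR²·σT_eq⁴, so T_eq⁴ = S(1−A)/(4σ).
T_eq = [1.18×10⁴ × 0.21 / (4 × 5.67×10⁻⁸)]^(1/4) = (1.09×10¹⁰)^(1/4) = 323 K.

T_eq ≈ 323 K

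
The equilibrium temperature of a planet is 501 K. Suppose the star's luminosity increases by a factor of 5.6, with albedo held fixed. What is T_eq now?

T_eq ≈ 771 K

T_eq ∝ L^(1/4) · d^(−1/2).
T′ = 501 × 5.6^(1/4) = 771 K.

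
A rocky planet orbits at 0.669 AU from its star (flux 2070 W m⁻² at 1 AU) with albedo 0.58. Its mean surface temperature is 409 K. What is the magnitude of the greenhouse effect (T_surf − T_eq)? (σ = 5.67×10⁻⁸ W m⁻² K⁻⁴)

S = 2070/0.669² = 4625 W m⁻².
T_eq = [S(1−A)/(4σ)]^(1/4) = [4625×0.42/(4×5.67×10⁻⁸)]^(1/4) = 304.2 K.
ΔT = T_surf − T_eq = 409 − 304.2.

ΔT ≈ 104.8 K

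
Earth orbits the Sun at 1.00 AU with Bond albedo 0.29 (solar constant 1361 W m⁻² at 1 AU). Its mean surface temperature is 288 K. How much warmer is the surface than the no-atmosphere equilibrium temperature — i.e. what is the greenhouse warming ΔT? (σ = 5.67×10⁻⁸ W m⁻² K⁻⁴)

S = 1361/1.00² = 1361 W m⁻².
T_eq = [S(1−A)/(4σ)]^(1/4) = [1361×0.71/(4×5.67×10⁻⁸)]^(1/4) = 255.5 K.
ΔT = T_surf − T_eq = 288 − 255.5.

ΔT ≈ 32.5 K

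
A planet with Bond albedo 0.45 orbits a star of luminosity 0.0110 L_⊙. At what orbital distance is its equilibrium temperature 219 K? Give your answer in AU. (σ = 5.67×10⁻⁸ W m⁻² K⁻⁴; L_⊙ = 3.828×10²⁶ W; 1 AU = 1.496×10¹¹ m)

d ≈ 0.126 AU

L = 0.0110 × 3.828×10²⁶ = 4.21×10²⁴ W.
From T_eq⁴ = L(1−A)/(16πσd²): d = √[L(1−A)/(16πσT_eq⁴)].
d = √[4.21×10²⁴ × 0.55 / (16π × 5.67×10⁻⁸ × (219)⁴)] = 1.88×10¹⁰ m = 0.126 AU.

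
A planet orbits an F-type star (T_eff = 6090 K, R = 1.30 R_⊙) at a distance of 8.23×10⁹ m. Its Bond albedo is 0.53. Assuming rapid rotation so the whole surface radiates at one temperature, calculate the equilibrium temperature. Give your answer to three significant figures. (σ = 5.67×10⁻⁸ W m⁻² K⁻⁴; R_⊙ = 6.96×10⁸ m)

T_eq ≈ 1180 K

R_⋆ = 1.30 × 6.96×10⁸ = 9.05×10⁸ m.
L = 4πR_⋆²σT_⋆⁴ = 4π(9.05×10⁸)² × 5.67×10⁻⁸ × (6090)⁴ = 8.02×10²⁶ W.
S = L/(4πd²) = 9.43×10⁵ W m⁻².
Energy balance: absorbed = emitted ⇒ πR²·S(1−A) = 4πR²·σT_eq⁴, so T_eq⁴ = S(1−A)/(4σ).
T_eq = [9.43×10⁵ × 0.47 / (4 × 5.67×10⁻⁸)]^(1/4) = (1.95×10¹²)^(1/4) = 1180 K.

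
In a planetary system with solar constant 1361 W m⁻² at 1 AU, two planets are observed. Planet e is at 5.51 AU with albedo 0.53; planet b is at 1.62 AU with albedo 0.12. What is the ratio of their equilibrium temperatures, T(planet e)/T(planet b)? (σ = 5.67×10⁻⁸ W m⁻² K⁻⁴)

T_eq = [S₀(1−A)/(4σd²)]^(1/4), so T ∝ (1−A)^(1/4) / √d.
T₁ = [1361×0.47/(4×5.67×10⁻⁸×5.51²)]^(1/4) = 98.18 K.
T₂ = [1361×0.88/(4×5.67×10⁻⁸×1.62²)]^(1/4) = 211.80 K.

T₁/T₂ ≈ 0.464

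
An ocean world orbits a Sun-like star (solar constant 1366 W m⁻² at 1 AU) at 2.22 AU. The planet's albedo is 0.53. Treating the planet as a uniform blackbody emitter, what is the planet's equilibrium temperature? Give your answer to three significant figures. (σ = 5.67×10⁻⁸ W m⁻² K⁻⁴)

Flux at 2.22 AU: S = 1366/2.22² = 277 W m⁻².
Energy balance: absorbed = emitted ⇒ πR²·S(1−A) = 4πR²·σT_eq⁴, so T_eq⁴ = S(1−A)/(4σ).
T_eq = [277 × 0.47 / (4 × 5.67×10⁻⁸)]^(1/4) = (5.74×10⁸)^(1/4) = 155 K.

T_eq ≈ 155 K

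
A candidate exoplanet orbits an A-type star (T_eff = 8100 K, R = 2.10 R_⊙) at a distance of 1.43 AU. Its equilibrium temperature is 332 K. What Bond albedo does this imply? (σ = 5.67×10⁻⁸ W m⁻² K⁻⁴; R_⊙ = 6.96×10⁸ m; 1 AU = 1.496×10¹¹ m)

A ≈ 0.76

R_⋆ = 2.10 × 6.96×10⁸ = 1.46×10⁹ m.
d = 1.43 AU = 2.14×10¹¹ m.
L = 4πR_⋆²σT_⋆⁴ = 4π(1.46×10⁹)² × 5.67×10⁻⁸ × (8100)⁴ = 6.55×10²⁷ W.
S = L/(4πd²) = 1.14×10⁴ W m⁻².
From T_eq⁴ = S(1−A)/(4σ): 1−A = 4σT_eq⁴/S.
1−A = 4 × 5.67×10⁻⁸ × (332)⁴ / 1.14×10⁴ = 0.242.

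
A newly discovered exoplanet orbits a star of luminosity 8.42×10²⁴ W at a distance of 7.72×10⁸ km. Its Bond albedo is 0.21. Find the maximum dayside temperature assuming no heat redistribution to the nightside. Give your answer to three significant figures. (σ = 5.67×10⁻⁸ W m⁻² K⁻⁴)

d = 7.72×10⁸ km = 7.72×10¹¹ m.
Flux: S = L/(4πd²) = 8.42×10²⁴/(4π×(7.72×10¹¹)²) = 1.12 W m⁻².
With no redistribution each surface element balances locally: S(1−A) = σT⁴.
T = [1.12 × 0.79 / 5.67×10⁻⁸]^(1/4) = (1.57×10⁷)^(1/4) = 62.9 K.

T_ss ≈ 62.9 K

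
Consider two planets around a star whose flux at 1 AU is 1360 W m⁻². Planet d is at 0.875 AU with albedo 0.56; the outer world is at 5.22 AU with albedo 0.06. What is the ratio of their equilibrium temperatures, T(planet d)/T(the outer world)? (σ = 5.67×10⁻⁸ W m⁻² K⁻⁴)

T_eq = [S₀(1−A)/(4σd²)]^(1/4), so T ∝ (1−A)^(1/4) / √d.
T₁ = [1360×0.44/(4×5.67×10⁻⁸×0.875²)]^(1/4) = 242.29 K.
T₂ = [1360×0.94/(4×5.67×10⁻⁸×5.22²)]^(1/4) = 119.93 K.

T₁/T₂ ≈ 2.020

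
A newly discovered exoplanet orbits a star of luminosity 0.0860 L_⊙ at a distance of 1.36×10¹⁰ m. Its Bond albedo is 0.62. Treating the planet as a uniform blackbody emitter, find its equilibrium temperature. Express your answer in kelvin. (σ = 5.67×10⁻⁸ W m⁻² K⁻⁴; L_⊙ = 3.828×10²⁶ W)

L = 0.0860 × 3.828×10²⁶ = 3.29×10²⁵ W.
Flux: S = L/(4πd²) = 3.29×10²⁵/(4π×(1.36×10¹⁰)²) = 1.42×10⁴ W m⁻².
Energy balance: absorbed = emitted ⇒ πR²·S(1−A) = 4πR²·σT_eq⁴, so T_eq⁴ = S(1−A)/(4σ).
T_eq = [1.42×10⁴ × 0.38 / (4 × 5.67×10⁻⁸)]^(1/4) = (2.37×10¹⁰)^(1/4) = 392 K.

T_eq ≈ 392 K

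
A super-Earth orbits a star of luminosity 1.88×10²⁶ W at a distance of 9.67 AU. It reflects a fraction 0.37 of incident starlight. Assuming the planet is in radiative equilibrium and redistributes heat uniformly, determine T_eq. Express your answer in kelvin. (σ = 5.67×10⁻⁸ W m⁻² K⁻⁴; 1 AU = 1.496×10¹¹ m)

d = 9.67 AU = 1.45×10¹² m.
Flux: S = L/(4πd²) = 1.88×10²⁶/(4π×(1.45×10¹²)²) = 7.15 W m⁻².
Energy balance: absorbed = emitted ⇒ πR²·S(1−A) = 4πR²·σT_eq⁴, so T_eq⁴ = S(1−A)/(4σ).
T_eq = [7.15 × 0.63 / (4 × 5.67×10⁻⁸)]^(1/4) = (1.99×10⁷)^(1/4) = 66.8 K.

T_eq ≈ 66.8 K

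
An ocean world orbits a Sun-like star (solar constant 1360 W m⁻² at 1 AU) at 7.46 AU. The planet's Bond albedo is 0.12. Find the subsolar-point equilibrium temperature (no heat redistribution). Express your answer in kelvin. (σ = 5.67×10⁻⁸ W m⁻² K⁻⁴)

T_ss ≈ 140 K

Flux at 7.46 AU: S = 1360/7.46² = 24.4 W m⁻².
At the subsolar point the surface absorbs S(1−A) and emits σT⁴ per unit area — no factor of 4, since only the local patch is in balance.
T = [24.4 × 0.88 / 5.67×10⁻⁸]^(1/4) = (3.79×10⁸)^(1/4) = 140 K.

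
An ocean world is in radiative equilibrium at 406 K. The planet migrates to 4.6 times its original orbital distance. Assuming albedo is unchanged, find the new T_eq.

T_eq ≈ 189 K

T_eq ∝ L^(1/4) · d^(−1/2).
T′ = 406 / 4.6^(1/2) = 189 K.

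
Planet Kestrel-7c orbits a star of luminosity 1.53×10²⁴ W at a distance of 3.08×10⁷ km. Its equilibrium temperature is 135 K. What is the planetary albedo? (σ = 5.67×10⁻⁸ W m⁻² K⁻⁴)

d = 3.08×10⁷ km = 3.08×10¹⁰ m.
Flux: S = L/(4πd²) = 1.53×10²⁴/(4π×(3.08×10¹⁰)²) = 128 W m⁻².
From T_eq⁴ = S(1−A)/(4σ): 1−A = 4σT_eq⁴/S.
1−A = 4 × 5.67×10⁻⁸ × (135)⁴ / 128 = 0.587.

A ≈ 0.41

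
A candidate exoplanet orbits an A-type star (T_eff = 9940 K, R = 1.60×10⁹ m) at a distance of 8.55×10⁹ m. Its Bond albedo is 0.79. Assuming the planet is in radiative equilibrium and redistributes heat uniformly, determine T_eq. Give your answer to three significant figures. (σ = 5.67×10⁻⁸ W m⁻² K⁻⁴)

T_eq ≈ 2060 K

L = 4πR_⋆²σT_⋆⁴ = 4π(1.60×10⁹)² × 5.67×10⁻⁸ × (9940)⁴ = 1.78×10²⁸ W.
S = L/(4πd²) = 1.94×10⁷ W m⁻².
Energy balance: absorbed = emitted ⇒ πR²·S(1−A) = 4πR²·σT_eq⁴, so T_eq⁴ = S(1−A)/(4σ).
T_eq = [1.94×10⁷ × 0.21 / (4 × 5.67×10⁻⁸)]^(1/4) = (1.79×10¹³)^(1/4) = 2060 K.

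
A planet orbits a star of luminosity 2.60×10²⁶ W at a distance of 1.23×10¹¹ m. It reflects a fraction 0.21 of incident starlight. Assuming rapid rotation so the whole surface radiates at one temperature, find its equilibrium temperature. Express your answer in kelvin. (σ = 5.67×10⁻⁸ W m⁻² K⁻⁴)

T_eq ≈ 263 K

Flux: S = L/(4πd²) = 2.60×10²⁶/(4π×(1.23×10¹¹)²) = 1370 W m⁻².
Energy balance: absorbed = emitted ⇒ πR²·S(1−A) = 4πR²·σT_eq⁴, so T_eq⁴ = S(1−A)/(4σ).
T_eq = [1370 × 0.79 / (4 × 5.67×10⁻⁸)]^(1/4) = (4.76×10⁹)^(1/4) = 263 K.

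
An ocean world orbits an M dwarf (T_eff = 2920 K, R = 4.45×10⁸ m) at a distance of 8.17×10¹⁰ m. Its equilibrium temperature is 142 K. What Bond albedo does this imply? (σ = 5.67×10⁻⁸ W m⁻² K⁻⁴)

L = 4πR_⋆²σT_⋆⁴ = 4π(4.45×10⁸)² × 5.67×10⁻⁸ × (2920)⁴ = 1.03×10²⁵ W.
S = L/(4πd²) = 122 W m⁻².
From T_eq⁴ = S(1−A)/(4σ): 1−A = 4σT_eq⁴/S.
1−A = 4 × 5.67×10⁻⁸ × (142)⁴ / 122 = 0.754.

A ≈ 0.25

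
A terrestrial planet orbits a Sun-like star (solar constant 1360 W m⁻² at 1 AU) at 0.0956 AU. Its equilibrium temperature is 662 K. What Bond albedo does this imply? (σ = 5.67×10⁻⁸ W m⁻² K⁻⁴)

Flux at 0.0956 AU: S = 1360/0.0956² = 1.49×10⁵ W m⁻².
From T_eq⁴ = S(1−A)/(4σ): 1−A = 4σT_eq⁴/S.
1−A = 4 × 5.67×10⁻⁸ × (662)⁴ / 1.49×10⁵ = 0.293.

A ≈ 0.71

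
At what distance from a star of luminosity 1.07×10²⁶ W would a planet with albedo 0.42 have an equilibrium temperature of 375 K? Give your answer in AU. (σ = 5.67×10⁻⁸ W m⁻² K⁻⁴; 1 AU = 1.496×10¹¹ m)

From T_eq⁴ = L(1−A)/(16πσd²): d = √[L(1−A)/(16πσT_eq⁴)].
d = √[1.07×10²⁶ × 0.58 / (16π × 5.67×10⁻⁸ × (375)⁴)] = 3.32×10¹⁰ m = 0.222 AU.

d ≈ 0.222 AU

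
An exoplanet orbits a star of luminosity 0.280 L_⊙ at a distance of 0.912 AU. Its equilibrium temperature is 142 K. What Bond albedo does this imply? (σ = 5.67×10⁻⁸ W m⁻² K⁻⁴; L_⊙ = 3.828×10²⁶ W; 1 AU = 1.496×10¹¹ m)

A ≈ 0.80

d = 0.912 AU = 1.36×10¹¹ m.
L = 0.280 × 3.828×10²⁶ = 1.07×10²⁶ W.
Flux: S = L/(4πd²) = 1.07×10²⁶/(4π×(1.36×10¹¹)²) = 458 W m⁻².
From T_eq⁴ = S(1−A)/(4σ): 1−A = 4σT_eq⁴/S.
1−A = 4 × 5.67×10⁻⁸ × (142)⁴ / 458 = 0.201.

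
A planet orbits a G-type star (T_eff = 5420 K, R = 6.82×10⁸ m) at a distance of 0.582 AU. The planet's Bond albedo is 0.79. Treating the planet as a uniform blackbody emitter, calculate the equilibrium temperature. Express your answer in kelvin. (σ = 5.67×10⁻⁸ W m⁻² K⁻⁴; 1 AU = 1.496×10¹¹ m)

d = 0.582 AU = 8.71×10¹⁰ m.
L = 4πR_⋆²σT_⋆⁴ = 4π(6.82×10⁸)² × 5.67×10⁻⁸ × (5420)⁴ = 2.86×10²⁶ W.
S = L/(4πd²) = 3000 W m⁻².
Energy balance: absorbed = emitted ⇒ πR²·S(1−A) = 4πR²·σT_eq⁴, so T_eq⁴ = S(1−A)/(4σ).
T_eq = [3000 × 0.21 / (4 × 5.67×10⁻⁸)]^(1/4) = (2.78×10⁹)^(1/4) = 230 K.

T_eq ≈ 230 K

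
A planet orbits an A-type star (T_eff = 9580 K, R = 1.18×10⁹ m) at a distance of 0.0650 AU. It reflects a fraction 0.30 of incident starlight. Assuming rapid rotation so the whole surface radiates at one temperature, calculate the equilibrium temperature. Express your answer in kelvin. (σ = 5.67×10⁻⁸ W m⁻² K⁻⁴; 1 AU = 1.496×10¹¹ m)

d = 0.0650 AU = 9.72×10⁹ m.
L = 4πR_⋆²σT_⋆⁴ = 4π(1.18×10⁹)² × 5.67×10⁻⁸ × (9580)⁴ = 8.36×10²⁷ W.
S = L/(4πd²) = 7.03×10⁶ W m⁻².
Energy balance: absorbed = emitted ⇒ πR²·S(1−A) = 4πR²·σT_eq⁴, so T_eq⁴ = S(1−A)/(4σ).
T_eq = [7.03×10⁶ × 0.70 / (4 × 5.67×10⁻⁸)]^(1/4) = (2.17×10¹³)^(1/4) = 2160 K.

T_eq ≈ 2160 K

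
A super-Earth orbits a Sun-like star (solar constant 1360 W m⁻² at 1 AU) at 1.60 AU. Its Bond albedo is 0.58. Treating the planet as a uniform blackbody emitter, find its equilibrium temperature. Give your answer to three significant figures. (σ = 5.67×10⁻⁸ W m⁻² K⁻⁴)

Flux at 1.60 AU: S = 1360/1.60² = 531 W m⁻².
Energy balance: absorbed = emitted ⇒ πR²·S(1−A) = 4πR²·σT_eq⁴, so T_eq⁴ = S(1−A)/(4σ).
T_eq = [531 × 0.42 / (4 × 5.67×10⁻⁸)]^(1/4) = (9.84×10⁸)^(1/4) = 177 K.

T_eq ≈ 177 K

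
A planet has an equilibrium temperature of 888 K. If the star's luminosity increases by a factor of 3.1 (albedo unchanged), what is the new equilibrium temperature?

T_eq ≈ 1180 K

T_eq ∝ L^(1/4) · d^(−1/2).
T′ = 888 × 3.1^(1/4) = 1180 K.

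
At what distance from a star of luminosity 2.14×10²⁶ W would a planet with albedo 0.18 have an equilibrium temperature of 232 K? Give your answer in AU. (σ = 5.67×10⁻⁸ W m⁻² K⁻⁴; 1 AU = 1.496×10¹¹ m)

From T_eq⁴ = L(1−A)/(16πσd²): d = √[L(1−A)/(16πσT_eq⁴)].
d = √[2.14×10²⁶ × 0.82 / (16π × 5.67×10⁻⁸ × (232)⁴)] = 1.46×10¹¹ m = 0.974 AU.

d ≈ 0.974 AU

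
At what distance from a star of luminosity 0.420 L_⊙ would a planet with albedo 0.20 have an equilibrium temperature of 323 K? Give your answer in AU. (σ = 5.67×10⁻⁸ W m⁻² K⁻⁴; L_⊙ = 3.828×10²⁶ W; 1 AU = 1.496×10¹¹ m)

L = 0.420 × 3.828×10²⁶ = 1.61×10²⁶ W.
From T_eq⁴ = L(1−A)/(16πσd²): d = √[L(1−A)/(16πσT_eq⁴)].
d = √[1.61×10²⁶ × 0.80 / (16π × 5.67×10⁻⁸ × (323)⁴)] = 6.44×10¹⁰ m = 0.430 AU.

d ≈ 0.430 AU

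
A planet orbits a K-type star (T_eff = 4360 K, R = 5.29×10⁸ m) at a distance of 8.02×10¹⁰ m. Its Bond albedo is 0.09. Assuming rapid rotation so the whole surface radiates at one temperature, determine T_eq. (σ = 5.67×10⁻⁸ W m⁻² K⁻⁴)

T_eq ≈ 245 K

L = 4πR_⋆²σT_⋆⁴ = 4π(5.29×10⁸)² × 5.67×10⁻⁸ × (4360)⁴ = 7.21×10²⁵ W.
S = L/(4πd²) = 891 W m⁻².
Energy balance: absorbed = emitted ⇒ πR²·S(1−A) = 4πR²·σT_eq⁴, so T_eq⁴ = S(1−A)/(4σ).
T_eq = [891 × 0.91 / (4 × 5.67×10⁻⁸)]^(1/4) = (3.58×10⁹)^(1/4) = 245 K.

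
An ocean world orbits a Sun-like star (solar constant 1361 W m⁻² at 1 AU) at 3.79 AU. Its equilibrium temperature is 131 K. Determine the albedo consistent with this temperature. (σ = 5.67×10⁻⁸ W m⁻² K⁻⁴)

A ≈ 0.30

Flux at 3.79 AU: S = 1361/3.79² = 94.8 W m⁻².
From T_eq⁴ = S(1−A)/(4σ): 1−A = 4σT_eq⁴/S.
1−A = 4 × 5.67×10⁻⁸ × (131)⁴ / 94.8 = 0.705.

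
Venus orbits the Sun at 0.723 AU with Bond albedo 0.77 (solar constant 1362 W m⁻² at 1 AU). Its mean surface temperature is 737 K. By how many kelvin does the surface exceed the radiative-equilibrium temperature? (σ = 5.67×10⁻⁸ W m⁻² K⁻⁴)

S = 1362/0.723² = 2606 W m⁻².
T_eq = [S(1−A)/(4σ)]^(1/4) = [2606×0.23/(4×5.67×10⁻⁸)]^(1/4) = 226.7 K.
ΔT = T_surf − T_eq = 737 − 226.7.

ΔT ≈ 510.3 K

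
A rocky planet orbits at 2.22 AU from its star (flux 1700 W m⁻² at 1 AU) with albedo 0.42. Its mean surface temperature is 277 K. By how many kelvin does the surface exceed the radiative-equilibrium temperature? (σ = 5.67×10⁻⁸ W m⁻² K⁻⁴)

S = 1700/2.22² = 344.9 W m⁻².
T_eq = [S(1−A)/(4σ)]^(1/4) = [344.9×0.58/(4×5.67×10⁻⁸)]^(1/4) = 172.3 K.
ΔT = T_surf − T_eq = 277 − 172.3.

ΔT ≈ 104.7 K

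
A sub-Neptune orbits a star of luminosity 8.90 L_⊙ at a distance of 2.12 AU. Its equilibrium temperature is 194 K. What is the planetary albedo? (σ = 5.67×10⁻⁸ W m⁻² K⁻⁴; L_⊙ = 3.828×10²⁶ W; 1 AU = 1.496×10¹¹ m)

A ≈ 0.88

d = 2.12 AU = 3.17×10¹¹ m.
L = 8.90 × 3.828×10²⁶ = 3.41×10²⁷ W.
Flux: S = L/(4πd²) = 3.41×10²⁷/(4π×(3.17×10¹¹)²) = 2700 W m⁻².
From T_eq⁴ = S(1−A)/(4σ): 1−A = 4σT_eq⁴/S.
1−A = 4 × 5.67×10⁻⁸ × (194)⁴ / 2700 = 0.119.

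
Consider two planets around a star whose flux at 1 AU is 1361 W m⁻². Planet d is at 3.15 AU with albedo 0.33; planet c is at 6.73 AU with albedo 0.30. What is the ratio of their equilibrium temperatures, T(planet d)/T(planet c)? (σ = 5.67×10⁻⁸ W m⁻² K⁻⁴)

T₁/T₂ ≈ 1.446

T_eq = [S₀(1−A)/(4σd²)]^(1/4), so T ∝ (1−A)^(1/4) / √d.
T₁ = [1361×0.67/(4×5.67×10⁻⁸×3.15²)]^(1/4) = 141.88 K.
T₂ = [1361×0.70/(4×5.67×10⁻⁸×6.73²)]^(1/4) = 98.13 K.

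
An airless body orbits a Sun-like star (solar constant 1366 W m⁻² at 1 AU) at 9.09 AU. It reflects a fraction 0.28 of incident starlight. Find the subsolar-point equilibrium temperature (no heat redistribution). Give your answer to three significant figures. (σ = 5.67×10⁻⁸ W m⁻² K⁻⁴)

Flux at 9.09 AU: S = 1366/9.09² = 16.5 W m⁻².
At the subsolar point the surface absorbs S(1−A) and emits σT⁴ per unit area — no factor of 4, since only the local patch is in balance.
T = [16.5 × 0.72 / 5.67×10⁻⁸]^(1/4) = (2.10×10⁸)^(1/4) = 120 K.

T_ss ≈ 120 K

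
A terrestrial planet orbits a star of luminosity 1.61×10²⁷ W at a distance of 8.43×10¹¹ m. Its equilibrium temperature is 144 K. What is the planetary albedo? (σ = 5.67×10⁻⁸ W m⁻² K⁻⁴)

A ≈ 0.46

Flux: S = L/(4πd²) = 1.61×10²⁷/(4π×(8.43×10¹¹)²) = 180 W m⁻².
From T_eq⁴ = S(1−A)/(4σ): 1−A = 4σT_eq⁴/S.
1−A = 4 × 5.67×10⁻⁸ × (144)⁴ / 180 = 0.541.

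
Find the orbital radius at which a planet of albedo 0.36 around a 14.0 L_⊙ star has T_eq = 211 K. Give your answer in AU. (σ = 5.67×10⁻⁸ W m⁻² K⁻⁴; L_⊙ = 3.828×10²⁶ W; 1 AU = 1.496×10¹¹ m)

d ≈ 5.21 AU

L = 14.0 × 3.828×10²⁶ = 5.36×10²⁷ W.
From T_eq⁴ = L(1−A)/(16πσd²): d = √[L(1−A)/(16πσT_eq⁴)].
d = √[5.36×10²⁷ × 0.64 / (16π × 5.67×10⁻⁸ × (211)⁴)] = 7.79×10¹¹ m = 5.21 AU.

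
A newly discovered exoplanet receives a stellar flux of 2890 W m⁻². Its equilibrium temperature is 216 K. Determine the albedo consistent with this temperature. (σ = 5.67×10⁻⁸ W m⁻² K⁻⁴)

A ≈ 0.83

From T_eq⁴ = S(1−A)/(4σ): 1−A = 4σT_eq⁴/S.
1−A = 4 × 5.67×10⁻⁸ × (216)⁴ / 2890 = 0.171.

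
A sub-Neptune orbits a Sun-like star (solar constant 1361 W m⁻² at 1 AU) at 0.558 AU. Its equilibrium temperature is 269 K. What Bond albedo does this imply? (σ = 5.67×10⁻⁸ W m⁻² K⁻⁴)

Flux at 0.558 AU: S = 1361/0.558² = 4370 W m⁻².
From T_eq⁴ = S(1−A)/(4σ): 1−A = 4σT_eq⁴/S.
1−A = 4 × 5.67×10⁻⁸ × (269)⁴ / 4370 = 0.272.

A ≈ 0.73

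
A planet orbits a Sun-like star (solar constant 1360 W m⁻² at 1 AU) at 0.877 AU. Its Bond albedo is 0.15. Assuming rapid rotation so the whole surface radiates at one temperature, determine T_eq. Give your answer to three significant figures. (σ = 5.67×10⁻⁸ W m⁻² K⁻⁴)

Flux at 0.877 AU: S = 1360/0.877² = 1770 W m⁻².
Energy balance: absorbed = emitted ⇒ πR²·S(1−A) = 4πR²·σT_eq⁴, so T_eq⁴ = S(1−A)/(4σ).
T_eq = [1770 × 0.85 / (4 × 5.67×10⁻⁸)]^(1/4) = (6.63×10⁹)^(1/4) = 285 K.

T_eq ≈ 285 K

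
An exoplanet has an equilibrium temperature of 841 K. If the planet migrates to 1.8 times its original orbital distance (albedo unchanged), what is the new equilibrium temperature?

T_eq ≈ 627 K

T_eq ∝ L^(1/4) · d^(−1/2).
T′ = 841 / 1.8^(1/2) = 627 K.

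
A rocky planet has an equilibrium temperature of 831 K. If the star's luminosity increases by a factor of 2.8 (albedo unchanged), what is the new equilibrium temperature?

T_eq ≈ 1070 K

T_eq ∝ L^(1/4) · d^(−1/2).
T′ = 831 × 2.8^(1/4) = 1070 K.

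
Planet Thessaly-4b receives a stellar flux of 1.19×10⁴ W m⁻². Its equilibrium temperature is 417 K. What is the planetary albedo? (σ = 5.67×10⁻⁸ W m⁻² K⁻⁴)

A ≈ 0.42

From T_eq⁴ = S(1−A)/(4σ): 1−A = 4σT_eq⁴/S.
1−A = 4 × 5.67×10⁻⁸ × (417)⁴ / 1.19×10⁴ = 0.576.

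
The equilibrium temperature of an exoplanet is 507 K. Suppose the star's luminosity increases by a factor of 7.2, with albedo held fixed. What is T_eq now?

T_eq ∝ L^(1/4) · d^(−1/2).
T′ = 507 × 7.2^(1/4) = 831 K.

T_eq ≈ 831 K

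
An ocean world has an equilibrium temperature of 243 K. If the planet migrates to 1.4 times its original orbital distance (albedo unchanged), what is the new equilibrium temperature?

T_eq ∝ L^(1/4) · d^(−1/2).
T′ = 243 / 1.4^(1/2) = 205 K.

T_eq ≈ 205 K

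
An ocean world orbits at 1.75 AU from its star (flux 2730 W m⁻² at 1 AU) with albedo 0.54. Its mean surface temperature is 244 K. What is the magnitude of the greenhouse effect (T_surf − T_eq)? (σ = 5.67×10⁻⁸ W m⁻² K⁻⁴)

ΔT ≈ 37.8 K

S = 2730/1.75² = 891.4 W m⁻².
T_eq = [S(1−A)/(4σ)]^(1/4) = [891.4×0.46/(4×5.67×10⁻⁸)]^(1/4) = 206.2 K.
ΔT = T_surf − T_eq = 244 − 206.2.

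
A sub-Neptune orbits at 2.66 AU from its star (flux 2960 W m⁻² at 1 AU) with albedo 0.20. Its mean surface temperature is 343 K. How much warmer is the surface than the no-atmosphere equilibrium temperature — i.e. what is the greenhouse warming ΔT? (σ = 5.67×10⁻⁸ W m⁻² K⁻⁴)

ΔT ≈ 147.0 K

S = 2960/2.66² = 418.3 W m⁻².
T_eq = [S(1−A)/(4σ)]^(1/4) = [418.3×0.80/(4×5.67×10⁻⁸)]^(1/4) = 196.0 K.
ΔT = T_surf − T_eq = 343 − 196.0.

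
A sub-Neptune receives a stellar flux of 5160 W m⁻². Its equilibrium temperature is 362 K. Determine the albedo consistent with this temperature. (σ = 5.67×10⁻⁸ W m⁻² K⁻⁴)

From T_eq⁴ = S(1−A)/(4σ): 1−A = 4σT_eq⁴/S.
1−A = 4 × 5.67×10⁻⁸ × (362)⁴ / 5160 = 0.755.

A ≈ 0.25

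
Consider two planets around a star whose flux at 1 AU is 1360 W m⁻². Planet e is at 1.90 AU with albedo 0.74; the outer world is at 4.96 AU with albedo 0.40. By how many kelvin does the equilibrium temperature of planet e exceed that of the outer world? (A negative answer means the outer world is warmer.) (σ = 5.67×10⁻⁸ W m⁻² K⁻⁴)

T_eq = [S₀(1−A)/(4σd²)]^(1/4), so T ∝ (1−A)^(1/4) / √d.
T₁ = [1360×0.26/(4×5.67×10⁻⁸×1.90²)]^(1/4) = 144.16 K.
T₂ = [1360×0.60/(4×5.67×10⁻⁸×4.96²)]^(1/4) = 109.97 K.

ΔT ≈ 34.2 K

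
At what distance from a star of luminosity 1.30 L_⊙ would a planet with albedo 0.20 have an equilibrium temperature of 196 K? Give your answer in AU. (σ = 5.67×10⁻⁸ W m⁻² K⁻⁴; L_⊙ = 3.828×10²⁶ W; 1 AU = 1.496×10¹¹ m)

L = 1.30 × 3.828×10²⁶ = 4.98×10²⁶ W.
From T_eq⁴ = L(1−A)/(16πσd²): d = √[L(1−A)/(16πσT_eq⁴)].
d = √[4.98×10²⁶ × 0.80 / (16π × 5.67×10⁻⁸ × (196)⁴)] = 3.08×10¹¹ m = 2.06 AU.

d ≈ 2.06 AU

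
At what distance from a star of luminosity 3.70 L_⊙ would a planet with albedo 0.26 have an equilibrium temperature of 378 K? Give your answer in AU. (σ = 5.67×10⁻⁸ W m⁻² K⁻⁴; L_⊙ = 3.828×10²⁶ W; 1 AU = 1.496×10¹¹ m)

L = 3.70 × 3.828×10²⁶ = 1.42×10²⁷ W.
From T_eq⁴ = L(1−A)/(16πσd²): d = √[L(1−A)/(16πσT_eq⁴)].
d = √[1.42×10²⁷ × 0.74 / (16π × 5.67×10⁻⁸ × (378)⁴)] = 1.34×10¹¹ m = 0.897 AU.

d ≈ 0.897 AU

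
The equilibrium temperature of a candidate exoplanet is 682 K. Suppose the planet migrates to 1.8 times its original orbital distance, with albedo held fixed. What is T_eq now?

T_eq ≈ 508 K

T_eq ∝ L^(1/4) · d^(−1/2).
T′ = 682 / 1.8^(1/2) = 508 K.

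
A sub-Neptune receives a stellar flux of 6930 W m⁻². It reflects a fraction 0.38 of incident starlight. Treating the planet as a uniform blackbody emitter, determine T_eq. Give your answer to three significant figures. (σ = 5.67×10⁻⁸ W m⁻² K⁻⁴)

T_eq ≈ 371 K

Energy balance: absorbed = emitted ⇒ πR²·S(1−A) = 4πR²·σT_eq⁴, so T_eq⁴ = S(1−A)/(4σ).
T_eq = [6930 × 0.62 / (4 × 5.67×10⁻⁸)]^(1/4) = (1.89×10¹⁰)^(1/4) = 371 K.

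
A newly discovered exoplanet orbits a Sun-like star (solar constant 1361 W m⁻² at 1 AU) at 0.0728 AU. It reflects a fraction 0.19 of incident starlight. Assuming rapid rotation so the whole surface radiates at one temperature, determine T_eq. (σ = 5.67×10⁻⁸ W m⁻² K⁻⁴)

Flux at 0.0728 AU: S = 1361/0.0728² = 2.57×10⁵ W m⁻².
Energy balance: absorbed = emitted ⇒ πR²·S(1−A) = 4πR²·σT_eq⁴, so T_eq⁴ = S(1−A)/(4σ).
T_eq = [2.57×10⁵ × 0.81 / (4 × 5.67×10⁻⁸)]^(1/4) = (9.17×10¹¹)^(1/4) = 979 K.

T_eq ≈ 979 K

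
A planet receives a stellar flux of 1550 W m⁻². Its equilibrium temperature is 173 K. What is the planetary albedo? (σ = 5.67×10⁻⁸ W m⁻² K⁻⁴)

A ≈ 0.87

From T_eq⁴ = S(1−A)/(4σ): 1−A = 4σT_eq⁴/S.
1−A = 4 × 5.67×10⁻⁸ × (173)⁴ / 1550 = 0.131.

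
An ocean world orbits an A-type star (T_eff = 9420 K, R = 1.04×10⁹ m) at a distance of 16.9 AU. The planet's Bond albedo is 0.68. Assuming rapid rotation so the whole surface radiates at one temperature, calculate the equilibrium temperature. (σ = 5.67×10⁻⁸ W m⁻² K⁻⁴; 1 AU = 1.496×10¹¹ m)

T_eq ≈ 102 K

d = 16.9 AU = 2.53×10¹² m.
L = 4πR_⋆²σT_⋆⁴ = 4π(1.04×10⁹)² × 5.67×10⁻⁸ × (9420)⁴ = 6.07×10²⁷ W.
S = L/(4πd²) = 75.5 W m⁻².
Energy balance: absorbed = emitted ⇒ πR²·S(1−A) = 4πR²·σT_eq⁴, so T_eq⁴ = S(1−A)/(4σ).
T_eq = [75.5 × 0.32 / (4 × 5.67×10⁻⁸)]^(1/4) = (1.07×10⁸)^(1/4) = 102 K.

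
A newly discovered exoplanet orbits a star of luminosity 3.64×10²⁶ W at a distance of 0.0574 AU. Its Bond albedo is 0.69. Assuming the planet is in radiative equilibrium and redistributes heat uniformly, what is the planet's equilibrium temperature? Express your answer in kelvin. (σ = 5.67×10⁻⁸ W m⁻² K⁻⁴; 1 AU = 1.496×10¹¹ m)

d = 0.0574 AU = 8.59×10⁹ m.
Flux: S = L/(4πd²) = 3.64×10²⁶/(4π×(8.59×10⁹)²) = 3.93×10⁵ W m⁻².
Energy balance: absorbed = emitted ⇒ πR²·S(1−A) = 4πR²·σT_eq⁴, so T_eq⁴ = S(1−A)/(4σ).
T_eq = [3.93×10⁵ × 0.31 / (4 × 5.67×10⁻⁸)]^(1/4) = (5.37×10¹¹)^(1/4) = 856 K.

T_eq ≈ 856 K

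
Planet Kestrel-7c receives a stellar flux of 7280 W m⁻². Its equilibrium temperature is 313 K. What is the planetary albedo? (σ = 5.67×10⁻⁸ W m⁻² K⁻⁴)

From T_eq⁴ = S(1−A)/(4σ): 1−A = 4σT_eq⁴/S.
1−A = 4 × 5.67×10⁻⁸ × (313)⁴ / 7280 = 0.299.

A ≈ 0.70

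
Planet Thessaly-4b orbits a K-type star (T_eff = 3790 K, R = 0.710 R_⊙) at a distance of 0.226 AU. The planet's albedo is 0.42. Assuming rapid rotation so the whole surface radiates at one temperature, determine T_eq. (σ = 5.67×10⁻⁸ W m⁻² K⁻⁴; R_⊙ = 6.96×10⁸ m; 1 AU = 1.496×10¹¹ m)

R_⋆ = 0.710 × 6.96×10⁸ = 4.94×10⁸ m.
d = 0.226 AU = 3.38×10¹⁰ m.
L = 4πR_⋆²σT_⋆⁴ = 4π(4.94×10⁸)² × 5.67×10⁻⁸ × (3790)⁴ = 3.59×10²⁵ W.
S = L/(4πd²) = 2500 W m⁻².
Energy balance: absorbed = emitted ⇒ πR²·S(1−A) = 4πR²·σT_eq⁴, so T_eq⁴ = S(1−A)/(4σ).
T_eq = [2500 × 0.58 / (4 × 5.67×10⁻⁸)]^(1/4) = (6.39×10⁹)^(1/4) = 283 K.

T_eq ≈ 283 K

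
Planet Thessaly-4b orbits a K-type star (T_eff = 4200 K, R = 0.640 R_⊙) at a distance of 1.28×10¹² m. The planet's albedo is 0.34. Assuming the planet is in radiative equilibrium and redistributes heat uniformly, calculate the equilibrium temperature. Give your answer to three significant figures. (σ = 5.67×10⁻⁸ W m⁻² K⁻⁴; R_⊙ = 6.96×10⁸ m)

T_eq ≈ 49.9 K

R_⋆ = 0.640 × 6.96×10⁸ = 4.45×10⁸ m.
L = 4πR_⋆²σT_⋆⁴ = 4π(4.45×10⁸)² × 5.67×10⁻⁸ × (4200)⁴ = 4.40×10²⁵ W.
S = L/(4πd²) = 2.14 W m⁻².
Energy balance: absorbed = emitted ⇒ πR²·S(1−A) = 4πR²·σT_eq⁴, so T_eq⁴ = S(1−A)/(4σ).
T_eq = [2.14 × 0.66 / (4 × 5.67×10⁻⁸)]^(1/4) = (6.22×10⁶)^(1/4) = 49.9 K.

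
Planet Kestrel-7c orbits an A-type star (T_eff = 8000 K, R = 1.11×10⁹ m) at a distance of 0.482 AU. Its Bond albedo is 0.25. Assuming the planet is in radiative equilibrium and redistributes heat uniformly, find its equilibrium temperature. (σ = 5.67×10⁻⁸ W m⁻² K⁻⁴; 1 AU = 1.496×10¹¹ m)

d = 0.482 AU = 7.21×10¹⁰ m.
L = 4πR_⋆²σT_⋆⁴ = 4π(1.11×10⁹)² × 5.67×10⁻⁸ × (8000)⁴ = 3.60×10²⁷ W.
S = L/(4πd²) = 5.50×10⁴ W m⁻².
Energy balance: absorbed = emitted ⇒ πR²·S(1−A) = 4πR²·σT_eq⁴, so T_eq⁴ = S(1−A)/(4σ).
T_eq = [5.50×10⁴ × 0.75 / (4 × 5.67×10⁻⁸)]^(1/4) = (1.82×10¹¹)^(1/4) = 653 K.

T_eq ≈ 653 K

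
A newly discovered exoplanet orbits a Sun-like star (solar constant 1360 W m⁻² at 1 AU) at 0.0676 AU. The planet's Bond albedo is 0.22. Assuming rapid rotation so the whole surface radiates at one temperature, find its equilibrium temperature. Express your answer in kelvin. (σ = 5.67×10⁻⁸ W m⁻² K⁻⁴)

Flux at 0.0676 AU: S = 1360/0.0676² = 2.98×10⁵ W m⁻².
Energy balance: absorbed = emitted ⇒ πR²·S(1−A) = 4πR²·σT_eq⁴, so T_eq⁴ = S(1−A)/(4σ).
T_eq = [2.98×10⁵ × 0.78 / (4 × 5.67×10⁻⁸)]^(1/4) = (1.02×10¹²)^(1/4) = 1010 K.

T_eq ≈ 1010 K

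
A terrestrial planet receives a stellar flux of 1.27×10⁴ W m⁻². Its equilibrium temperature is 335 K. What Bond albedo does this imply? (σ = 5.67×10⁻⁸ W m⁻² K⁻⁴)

From T_eq⁴ = S(1−A)/(4σ): 1−A = 4σT_eq⁴/S.
1−A = 4 × 5.67×10⁻⁸ × (335)⁴ / 1.27×10⁴ = 0.225.

A ≈ 0.78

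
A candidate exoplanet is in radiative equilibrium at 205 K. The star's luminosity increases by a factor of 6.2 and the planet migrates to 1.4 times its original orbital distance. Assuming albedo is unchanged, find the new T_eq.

T_eq ≈ 273 K

T_eq ∝ L^(1/4) · d^(−1/2).
T′ = 205 × 6.2^(1/4) / 1.4^(1/2) = 273 K.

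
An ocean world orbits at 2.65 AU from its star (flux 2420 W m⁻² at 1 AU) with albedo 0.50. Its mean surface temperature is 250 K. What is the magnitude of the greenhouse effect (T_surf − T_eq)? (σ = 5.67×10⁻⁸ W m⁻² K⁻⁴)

S = 2420/2.65² = 344.6 W m⁻².
T_eq = [S(1−A)/(4σ)]^(1/4) = [344.6×0.50/(4×5.67×10⁻⁸)]^(1/4) = 166.0 K.
ΔT = T_surf − T_eq = 250 − 166.0.

ΔT ≈ 84.0 K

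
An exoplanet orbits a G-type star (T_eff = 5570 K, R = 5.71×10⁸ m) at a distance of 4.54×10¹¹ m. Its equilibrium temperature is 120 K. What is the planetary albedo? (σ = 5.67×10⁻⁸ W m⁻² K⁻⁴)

A ≈ 0.46

L = 4πR_⋆²σT_⋆⁴ = 4π(5.71×10⁸)² × 5.67×10⁻⁸ × (5570)⁴ = 2.24×10²⁶ W.
S = L/(4πd²) = 86.3 W m⁻².
From T_eq⁴ = S(1−A)/(4σ): 1−A = 4σT_eq⁴/S.
1−A = 4 × 5.67×10⁻⁸ × (120)⁴ / 86.3 = 0.545.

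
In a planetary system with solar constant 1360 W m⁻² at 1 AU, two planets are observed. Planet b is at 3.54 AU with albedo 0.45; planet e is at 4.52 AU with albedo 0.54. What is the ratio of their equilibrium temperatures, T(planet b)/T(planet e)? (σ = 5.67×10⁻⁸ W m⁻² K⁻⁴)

T_eq = [S₀(1−A)/(4σd²)]^(1/4), so T ∝ (1−A)^(1/4) / √d.
T₁ = [1360×0.55/(4×5.67×10⁻⁸×3.54²)]^(1/4) = 127.37 K.
T₂ = [1360×0.46/(4×5.67×10⁻⁸×4.52²)]^(1/4) = 107.79 K.

T₁/T₂ ≈ 1.182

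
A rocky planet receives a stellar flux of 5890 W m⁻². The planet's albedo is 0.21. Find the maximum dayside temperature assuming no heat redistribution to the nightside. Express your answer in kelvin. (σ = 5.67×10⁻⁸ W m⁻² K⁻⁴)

With no redistribution each surface element balances locally: S(1−A) = σT⁴.
T = [5890 × 0.79 / 5.67×10⁻⁸]^(1/4) = (8.21×10¹⁰)^(1/4) = 535 K.

T_ss ≈ 535 K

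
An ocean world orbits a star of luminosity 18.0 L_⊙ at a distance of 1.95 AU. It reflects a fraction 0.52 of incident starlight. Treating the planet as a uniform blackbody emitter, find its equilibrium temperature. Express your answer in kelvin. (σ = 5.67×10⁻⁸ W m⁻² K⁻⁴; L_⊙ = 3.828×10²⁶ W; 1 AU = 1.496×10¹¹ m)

T_eq ≈ 342 K

d = 1.95 AU = 2.92×10¹¹ m.
L = 18.0 × 3.828×10²⁶ = 6.89×10²⁷ W.
Flux: S = L/(4πd²) = 6.89×10²⁷/(4π×(2.92×10¹¹)²) = 6440 W m⁻².
Energy balance: absorbed = emitted ⇒ πR²·S(1−A) = 4πR²·σT_eq⁴, so T_eq⁴ = S(1−A)/(4σ).
T_eq = [6440 × 0.48 / (4 × 5.67×10⁻⁸)]^(1/4) = (1.36×10¹⁰)^(1/4) = 342 K.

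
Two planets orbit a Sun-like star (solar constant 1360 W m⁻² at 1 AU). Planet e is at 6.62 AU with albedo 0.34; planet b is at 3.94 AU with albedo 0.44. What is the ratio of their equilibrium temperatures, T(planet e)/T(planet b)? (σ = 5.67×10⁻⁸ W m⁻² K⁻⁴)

T_eq = [S₀(1−A)/(4σd²)]^(1/4), so T ∝ (1−A)^(1/4) / √d.
T₁ = [1360×0.66/(4×5.67×10⁻⁸×6.62²)]^(1/4) = 97.48 K.
T₂ = [1360×0.56/(4×5.67×10⁻⁸×3.94²)]^(1/4) = 121.28 K.

T₁/T₂ ≈ 0.804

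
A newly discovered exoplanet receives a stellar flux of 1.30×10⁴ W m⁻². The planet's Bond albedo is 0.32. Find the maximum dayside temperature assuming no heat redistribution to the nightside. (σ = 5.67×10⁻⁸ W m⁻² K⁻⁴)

T_ss ≈ 628 K

With no redistribution each surface element balances locally: S(1−A) = σT⁴.
T = [1.30×10⁴ × 0.68 / 5.67×10⁻⁸]^(1/4) = (1.56×10¹¹)^(1/4) = 628 K.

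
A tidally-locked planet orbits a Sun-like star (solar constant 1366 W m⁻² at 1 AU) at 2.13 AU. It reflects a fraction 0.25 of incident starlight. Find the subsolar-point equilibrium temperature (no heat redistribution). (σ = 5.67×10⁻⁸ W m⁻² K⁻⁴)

Flux at 2.13 AU: S = 1366/2.13² = 301 W m⁻².
At the subsolar point the surface absorbs S(1−A) and emits σT⁴ per unit area — no factor of 4, since only the local patch is in balance.
T = [301 × 0.75 / 5.67×10⁻⁸]^(1/4) = (3.98×10⁹)^(1/4) = 251 K.

T_ss ≈ 251 K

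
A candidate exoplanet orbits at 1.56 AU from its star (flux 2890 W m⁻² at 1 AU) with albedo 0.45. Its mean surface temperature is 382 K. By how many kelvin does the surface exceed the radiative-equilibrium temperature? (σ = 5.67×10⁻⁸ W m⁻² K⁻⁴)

ΔT ≈ 150.3 K

S = 2890/1.56² = 1188 W m⁻².
T_eq = [S(1−A)/(4σ)]^(1/4) = [1188×0.55/(4×5.67×10⁻⁸)]^(1/4) = 231.7 K.
ΔT = T_surf − T_eq = 382 − 231.7.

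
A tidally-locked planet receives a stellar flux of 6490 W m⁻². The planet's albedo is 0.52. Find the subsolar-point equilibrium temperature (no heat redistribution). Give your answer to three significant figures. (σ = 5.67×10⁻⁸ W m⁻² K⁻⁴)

T_ss ≈ 484 K

At the subsolar point the surface absorbs S(1−A) and emits σT⁴ per unit area — no factor of 4, since only the local patch is in balance.
T = [6490 × 0.48 / 5.67×10⁻⁸]^(1/4) = (5.49×10¹⁰)^(1/4) = 484 K.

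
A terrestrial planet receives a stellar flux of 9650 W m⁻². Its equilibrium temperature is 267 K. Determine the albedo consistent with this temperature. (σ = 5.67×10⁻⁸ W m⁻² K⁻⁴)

A ≈ 0.88

From T_eq⁴ = S(1−A)/(4σ): 1−A = 4σT_eq⁴/S.
1−A = 4 × 5.67×10⁻⁸ × (267)⁴ / 9650 = 0.119.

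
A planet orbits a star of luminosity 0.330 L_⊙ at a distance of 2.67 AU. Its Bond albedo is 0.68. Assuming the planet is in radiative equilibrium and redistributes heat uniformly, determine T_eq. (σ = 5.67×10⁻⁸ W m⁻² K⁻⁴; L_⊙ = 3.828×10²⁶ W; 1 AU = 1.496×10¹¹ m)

d = 2.67 AU = 3.99×10¹¹ m.
L = 0.330 × 3.828×10²⁶ = 1.26×10²⁶ W.
Flux: S = L/(4πd²) = 1.26×10²⁶/(4π×(3.99×10¹¹)²) = 63.0 W m⁻².
Energy balance: absorbed = emitted ⇒ πR²·S(1−A) = 4πR²·σT_eq⁴, so T_eq⁴ = S(1−A)/(4σ).
T_eq = [63.0 × 0.32 / (4 × 5.67×10⁻⁸)]^(1/4) = (8.89×10⁷)^(1/4) = 97.1 K.

T_eq ≈ 97.1 K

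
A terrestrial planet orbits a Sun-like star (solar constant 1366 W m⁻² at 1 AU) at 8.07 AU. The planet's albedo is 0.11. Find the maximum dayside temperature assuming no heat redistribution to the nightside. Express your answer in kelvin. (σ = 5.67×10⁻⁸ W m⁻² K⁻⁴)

T_ss ≈ 135 K

Flux at 8.07 AU: S = 1366/8.07² = 21.0 W m⁻².
With no redistribution each surface element balances locally: S(1−A) = σT⁴.
T = [21.0 × 0.89 / 5.67×10⁻⁸]^(1/4) = (3.29×10⁸)^(1/4) = 135 K.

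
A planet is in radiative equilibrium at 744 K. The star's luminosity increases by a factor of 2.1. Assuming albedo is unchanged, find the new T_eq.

T_eq ≈ 896 K

T_eq ∝ L^(1/4) · d^(−1/2).
T′ = 744 × 2.1^(1/4) = 896 K.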